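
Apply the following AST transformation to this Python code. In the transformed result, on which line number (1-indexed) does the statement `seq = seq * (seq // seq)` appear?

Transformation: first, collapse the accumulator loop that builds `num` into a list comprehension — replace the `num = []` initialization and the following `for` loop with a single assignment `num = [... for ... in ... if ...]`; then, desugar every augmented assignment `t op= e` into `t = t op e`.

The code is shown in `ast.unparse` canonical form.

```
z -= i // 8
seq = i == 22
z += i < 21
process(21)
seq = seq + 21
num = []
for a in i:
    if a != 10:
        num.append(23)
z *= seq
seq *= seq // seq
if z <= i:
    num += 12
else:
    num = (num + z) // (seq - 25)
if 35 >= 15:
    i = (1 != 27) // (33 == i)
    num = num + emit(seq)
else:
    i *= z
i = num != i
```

8

Transformed code:
z = z - i // 8
seq = i == 22
z = z + (i < 21)
process(21)
seq = seq + 21
num = [23 for a in i if a != 10]
z = z * seq
seq = seq * (seq // seq)
if z <= i:
    num = num + 12
else:
    num = (num + z) // (seq - 25)
if 35 >= 15:
    i = (1 != 27) // (33 == i)
    num = num + emit(seq)
else:
    i = i * z
i = num != i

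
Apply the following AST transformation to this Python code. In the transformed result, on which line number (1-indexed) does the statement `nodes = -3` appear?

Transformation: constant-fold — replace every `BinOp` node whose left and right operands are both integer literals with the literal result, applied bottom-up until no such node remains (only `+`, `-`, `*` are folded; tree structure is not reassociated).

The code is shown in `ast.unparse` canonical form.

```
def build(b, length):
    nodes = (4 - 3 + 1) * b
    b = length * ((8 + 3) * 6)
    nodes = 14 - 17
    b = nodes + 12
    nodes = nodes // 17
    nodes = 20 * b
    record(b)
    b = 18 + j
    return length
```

Transformed code:
def build(b, length):
    nodes = 2 * b
    b = length * 66
    nodes = -3
    b = nodes + 12
    nodes = nodes // 17
    nodes = 20 * b
    record(b)
    b = 18 + j
    return length

4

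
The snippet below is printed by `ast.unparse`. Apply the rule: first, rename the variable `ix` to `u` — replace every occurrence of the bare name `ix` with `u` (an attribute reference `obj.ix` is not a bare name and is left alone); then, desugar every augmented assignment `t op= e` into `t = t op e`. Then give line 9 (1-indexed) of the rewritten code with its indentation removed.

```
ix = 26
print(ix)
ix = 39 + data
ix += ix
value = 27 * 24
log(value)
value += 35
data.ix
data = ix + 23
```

Transformed code:
u = 26
print(u)
u = 39 + data
u = u + u
value = 27 * 24
log(value)
value = value + 35
data.ix
data = u + 23

data = u + 23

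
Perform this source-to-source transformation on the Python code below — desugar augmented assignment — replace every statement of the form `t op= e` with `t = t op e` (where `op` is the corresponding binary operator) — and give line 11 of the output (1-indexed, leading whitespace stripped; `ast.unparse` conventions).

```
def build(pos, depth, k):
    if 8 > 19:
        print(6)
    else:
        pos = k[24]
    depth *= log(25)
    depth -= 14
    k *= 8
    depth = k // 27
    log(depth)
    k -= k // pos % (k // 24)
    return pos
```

Transformed code:
def build(pos, depth, k):
    if 8 > 19:
        print(6)
    else:
        pos = k[24]
    depth = depth * log(25)
    depth = depth - 14
    k = k * 8
    depth = k // 27
    log(depth)
    k = k - k // pos % (k // 24)
    return pos

k = k - k // pos % (k // 24)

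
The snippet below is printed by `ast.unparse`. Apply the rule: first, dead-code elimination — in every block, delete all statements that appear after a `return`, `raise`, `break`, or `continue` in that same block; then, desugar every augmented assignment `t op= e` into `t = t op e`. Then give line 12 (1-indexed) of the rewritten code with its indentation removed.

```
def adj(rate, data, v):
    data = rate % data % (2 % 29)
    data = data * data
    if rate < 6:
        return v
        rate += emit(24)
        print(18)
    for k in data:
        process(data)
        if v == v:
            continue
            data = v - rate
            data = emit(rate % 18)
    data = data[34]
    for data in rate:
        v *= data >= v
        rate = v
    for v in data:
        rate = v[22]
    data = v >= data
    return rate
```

v = v * (data >= v)

Transformed code:
def adj(rate, data, v):
    data = rate % data % (2 % 29)
    data = data * data
    if rate < 6:
        return v
    for k in data:
        process(data)
        if v == v:
            continue
    data = data[34]
    for data in rate:
        v = v * (data >= v)
        rate = v
    for v in data:
        rate = v[22]
    data = v >= data
    return rate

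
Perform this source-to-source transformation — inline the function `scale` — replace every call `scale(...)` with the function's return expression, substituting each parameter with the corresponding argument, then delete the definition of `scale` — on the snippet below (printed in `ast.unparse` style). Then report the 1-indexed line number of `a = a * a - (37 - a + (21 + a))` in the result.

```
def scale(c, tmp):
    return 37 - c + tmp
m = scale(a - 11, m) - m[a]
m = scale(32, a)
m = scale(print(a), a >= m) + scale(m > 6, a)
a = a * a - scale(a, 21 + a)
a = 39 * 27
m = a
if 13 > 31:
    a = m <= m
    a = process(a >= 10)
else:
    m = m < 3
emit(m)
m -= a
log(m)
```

4

Transformed code:
m = 37 - (a - 11) + m - m[a]
m = 37 - 32 + a
m = 37 - print(a) + (a >= m) + (37 - (m > 6) + a)
a = a * a - (37 - a + (21 + a))
a = 39 * 27
m = a
if 13 > 31:
    a = m <= m
    a = process(a >= 10)
else:
    m = m < 3
emit(m)
m -= a
log(m)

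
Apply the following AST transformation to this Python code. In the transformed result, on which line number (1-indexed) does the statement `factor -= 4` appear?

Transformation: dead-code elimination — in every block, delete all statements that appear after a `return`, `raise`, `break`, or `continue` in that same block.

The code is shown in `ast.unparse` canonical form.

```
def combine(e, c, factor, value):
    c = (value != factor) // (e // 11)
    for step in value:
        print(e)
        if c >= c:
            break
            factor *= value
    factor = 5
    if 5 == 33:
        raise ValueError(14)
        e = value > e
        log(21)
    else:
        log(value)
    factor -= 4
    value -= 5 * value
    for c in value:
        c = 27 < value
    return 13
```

12

Transformed code:
def combine(e, c, factor, value):
    c = (value != factor) // (e // 11)
    for step in value:
        print(e)
        if c >= c:
            break
    factor = 5
    if 5 == 33:
        raise ValueError(14)
    else:
        log(value)
    factor -= 4
    value -= 5 * value
    for c in value:
        c = 27 < value
    return 13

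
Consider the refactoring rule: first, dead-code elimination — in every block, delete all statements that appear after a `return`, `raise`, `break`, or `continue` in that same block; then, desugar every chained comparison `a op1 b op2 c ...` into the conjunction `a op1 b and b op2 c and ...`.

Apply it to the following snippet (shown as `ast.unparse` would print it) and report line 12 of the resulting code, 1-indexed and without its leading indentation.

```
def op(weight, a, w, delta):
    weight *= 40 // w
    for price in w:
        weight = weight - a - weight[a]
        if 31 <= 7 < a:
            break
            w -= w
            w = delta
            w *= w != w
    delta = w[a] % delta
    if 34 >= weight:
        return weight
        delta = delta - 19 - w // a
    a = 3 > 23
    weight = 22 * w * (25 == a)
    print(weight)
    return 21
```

Transformed code:
def op(weight, a, w, delta):
    weight *= 40 // w
    for price in w:
        weight = weight - a - weight[a]
        if 31 <= 7 and 7 < a:
            break
    delta = w[a] % delta
    if 34 >= weight:
        return weight
    a = 3 > 23
    weight = 22 * w * (25 == a)
    print(weight)
    return 21

print(weight)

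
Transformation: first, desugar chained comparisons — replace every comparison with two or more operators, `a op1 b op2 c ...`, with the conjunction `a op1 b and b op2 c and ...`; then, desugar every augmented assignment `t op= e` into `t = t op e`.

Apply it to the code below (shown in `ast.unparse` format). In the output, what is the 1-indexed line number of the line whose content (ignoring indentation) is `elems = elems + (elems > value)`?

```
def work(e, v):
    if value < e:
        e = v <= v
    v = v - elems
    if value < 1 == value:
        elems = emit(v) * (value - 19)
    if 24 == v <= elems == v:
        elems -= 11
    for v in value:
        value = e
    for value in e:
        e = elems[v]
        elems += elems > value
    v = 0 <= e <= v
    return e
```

Transformed code:
def work(e, v):
    if value < e:
        e = v <= v
    v = v - elems
    if value < 1 and 1 == value:
        elems = emit(v) * (value - 19)
    if 24 == v and v <= elems and (elems == v):
        elems = elems - 11
    for v in value:
        value = e
    for value in e:
        e = elems[v]
        elems = elems + (elems > value)
    v = 0 <= e and e <= v
    return e

13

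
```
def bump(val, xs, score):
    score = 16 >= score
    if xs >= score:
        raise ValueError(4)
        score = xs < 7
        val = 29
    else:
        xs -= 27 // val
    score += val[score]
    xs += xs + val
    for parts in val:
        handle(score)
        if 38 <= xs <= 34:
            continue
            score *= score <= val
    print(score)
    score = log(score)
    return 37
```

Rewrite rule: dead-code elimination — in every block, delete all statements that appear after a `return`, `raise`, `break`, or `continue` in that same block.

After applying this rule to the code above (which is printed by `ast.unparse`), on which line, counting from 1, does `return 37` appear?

15

Transformed code:
def bump(val, xs, score):
    score = 16 >= score
    if xs >= score:
        raise ValueError(4)
    else:
        xs -= 27 // val
    score += val[score]
    xs += xs + val
    for parts in val:
        handle(score)
        if 38 <= xs <= 34:
            continue
    print(score)
    score = log(score)
    return 37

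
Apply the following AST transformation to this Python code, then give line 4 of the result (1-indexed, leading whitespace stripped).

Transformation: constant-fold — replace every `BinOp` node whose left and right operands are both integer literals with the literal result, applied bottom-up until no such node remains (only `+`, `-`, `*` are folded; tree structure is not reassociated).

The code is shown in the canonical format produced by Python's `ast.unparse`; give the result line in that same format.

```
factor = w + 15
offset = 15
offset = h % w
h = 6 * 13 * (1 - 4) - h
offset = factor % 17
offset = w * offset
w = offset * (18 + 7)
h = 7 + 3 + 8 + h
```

Transformed code:
factor = w + 15
offset = 15
offset = h % w
h = -234 - h
offset = factor % 17
offset = w * offset
w = offset * 25
h = 18 + h

h = -234 - h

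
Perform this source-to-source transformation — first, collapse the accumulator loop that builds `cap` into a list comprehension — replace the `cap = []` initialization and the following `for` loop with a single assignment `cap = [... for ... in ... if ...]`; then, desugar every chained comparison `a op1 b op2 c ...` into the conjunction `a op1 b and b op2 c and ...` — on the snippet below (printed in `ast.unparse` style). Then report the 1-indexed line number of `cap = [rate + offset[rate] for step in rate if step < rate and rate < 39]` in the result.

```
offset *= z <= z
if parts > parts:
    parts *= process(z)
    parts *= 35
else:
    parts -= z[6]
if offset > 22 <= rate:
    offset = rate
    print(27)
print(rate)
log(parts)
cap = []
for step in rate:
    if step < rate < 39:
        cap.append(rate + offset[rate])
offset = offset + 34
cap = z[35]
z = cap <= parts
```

12

Transformed code:
offset *= z <= z
if parts > parts:
    parts *= process(z)
    parts *= 35
else:
    parts -= z[6]
if offset > 22 and 22 <= rate:
    offset = rate
    print(27)
print(rate)
log(parts)
cap = [rate + offset[rate] for step in rate if step < rate and rate < 39]
offset = offset + 34
cap = z[35]
z = cap <= parts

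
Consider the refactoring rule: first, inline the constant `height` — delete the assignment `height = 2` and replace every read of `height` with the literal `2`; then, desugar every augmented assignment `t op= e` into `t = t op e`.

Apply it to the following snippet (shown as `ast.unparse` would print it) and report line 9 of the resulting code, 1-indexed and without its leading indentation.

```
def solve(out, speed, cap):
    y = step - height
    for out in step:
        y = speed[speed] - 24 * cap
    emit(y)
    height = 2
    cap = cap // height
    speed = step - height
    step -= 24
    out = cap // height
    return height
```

out = cap // 2

Transformed code:
def solve(out, speed, cap):
    y = step - 2
    for out in step:
        y = speed[speed] - 24 * cap
    emit(y)
    cap = cap // 2
    speed = step - 2
    step = step - 24
    out = cap // 2
    return 2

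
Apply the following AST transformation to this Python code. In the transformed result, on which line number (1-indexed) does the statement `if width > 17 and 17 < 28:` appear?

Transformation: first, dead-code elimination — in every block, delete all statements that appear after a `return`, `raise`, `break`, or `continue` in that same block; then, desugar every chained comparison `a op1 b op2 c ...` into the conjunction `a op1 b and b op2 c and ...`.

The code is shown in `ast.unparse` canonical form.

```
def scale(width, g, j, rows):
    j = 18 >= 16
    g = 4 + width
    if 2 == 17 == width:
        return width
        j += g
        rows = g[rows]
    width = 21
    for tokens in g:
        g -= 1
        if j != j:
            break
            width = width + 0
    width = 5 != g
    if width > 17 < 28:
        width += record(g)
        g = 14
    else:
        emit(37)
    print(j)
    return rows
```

Transformed code:
def scale(width, g, j, rows):
    j = 18 >= 16
    g = 4 + width
    if 2 == 17 and 17 == width:
        return width
    width = 21
    for tokens in g:
        g -= 1
        if j != j:
            break
    width = 5 != g
    if width > 17 and 17 < 28:
        width += record(g)
        g = 14
    else:
        emit(37)
    print(j)
    return rows

12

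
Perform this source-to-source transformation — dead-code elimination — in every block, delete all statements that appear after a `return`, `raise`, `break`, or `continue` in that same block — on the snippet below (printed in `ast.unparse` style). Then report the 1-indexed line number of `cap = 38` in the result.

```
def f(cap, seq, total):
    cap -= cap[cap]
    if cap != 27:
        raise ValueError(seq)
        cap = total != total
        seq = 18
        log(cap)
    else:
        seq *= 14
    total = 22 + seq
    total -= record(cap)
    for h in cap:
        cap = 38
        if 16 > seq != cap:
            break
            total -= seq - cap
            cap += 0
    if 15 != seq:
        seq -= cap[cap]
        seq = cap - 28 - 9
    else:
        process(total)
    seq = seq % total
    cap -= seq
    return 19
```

Transformed code:
def f(cap, seq, total):
    cap -= cap[cap]
    if cap != 27:
        raise ValueError(seq)
    else:
        seq *= 14
    total = 22 + seq
    total -= record(cap)
    for h in cap:
        cap = 38
        if 16 > seq != cap:
            break
    if 15 != seq:
        seq -= cap[cap]
        seq = cap - 28 - 9
    else:
        process(total)
    seq = seq % total
    cap -= seq
    return 19

10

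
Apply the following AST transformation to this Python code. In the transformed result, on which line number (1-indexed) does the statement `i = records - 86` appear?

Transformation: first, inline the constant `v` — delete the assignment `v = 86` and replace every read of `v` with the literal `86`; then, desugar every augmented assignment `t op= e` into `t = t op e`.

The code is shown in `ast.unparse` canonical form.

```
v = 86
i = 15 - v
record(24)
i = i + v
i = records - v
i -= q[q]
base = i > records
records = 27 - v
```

Transformed code:
i = 15 - 86
record(24)
i = i + 86
i = records - 86
i = i - q[q]
base = i > records
records = 27 - 86

4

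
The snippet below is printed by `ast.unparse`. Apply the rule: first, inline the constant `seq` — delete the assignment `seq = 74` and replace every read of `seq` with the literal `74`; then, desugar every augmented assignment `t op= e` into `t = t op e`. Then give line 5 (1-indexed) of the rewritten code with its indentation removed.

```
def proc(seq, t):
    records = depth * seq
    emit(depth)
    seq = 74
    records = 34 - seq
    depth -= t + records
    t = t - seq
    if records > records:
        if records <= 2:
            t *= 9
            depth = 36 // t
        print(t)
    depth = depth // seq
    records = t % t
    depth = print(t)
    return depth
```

depth = depth - (t + records)

Transformed code:
def proc(seq, t):
    records = depth * 74
    emit(depth)
    records = 34 - 74
    depth = depth - (t + records)
    t = t - 74
    if records > records:
        if records <= 2:
            t = t * 9
            depth = 36 // t
        print(t)
    depth = depth // 74
    records = t % t
    depth = print(t)
    return depth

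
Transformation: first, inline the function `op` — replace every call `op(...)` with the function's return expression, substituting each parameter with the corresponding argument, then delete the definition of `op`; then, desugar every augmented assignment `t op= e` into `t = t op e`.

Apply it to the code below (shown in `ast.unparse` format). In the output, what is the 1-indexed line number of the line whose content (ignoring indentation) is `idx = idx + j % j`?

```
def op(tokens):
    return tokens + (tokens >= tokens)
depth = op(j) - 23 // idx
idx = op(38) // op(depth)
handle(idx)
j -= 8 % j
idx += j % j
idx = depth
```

Transformed code:
depth = j + (j >= j) - 23 // idx
idx = (38 + (38 >= 38)) // (depth + (depth >= depth))
handle(idx)
j = j - 8 % j
idx = idx + j % j
idx = depth

5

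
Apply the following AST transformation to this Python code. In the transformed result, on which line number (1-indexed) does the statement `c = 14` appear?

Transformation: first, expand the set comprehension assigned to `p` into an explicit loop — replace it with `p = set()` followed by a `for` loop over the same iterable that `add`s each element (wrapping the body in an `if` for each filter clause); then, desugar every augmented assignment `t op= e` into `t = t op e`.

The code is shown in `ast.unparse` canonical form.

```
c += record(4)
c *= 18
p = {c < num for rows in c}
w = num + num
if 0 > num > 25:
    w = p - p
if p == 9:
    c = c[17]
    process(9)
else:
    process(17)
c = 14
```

14

Transformed code:
c = c + record(4)
c = c * 18
p = set()
for rows in c:
    p.add(c < num)
w = num + num
if 0 > num > 25:
    w = p - p
if p == 9:
    c = c[17]
    process(9)
else:
    process(17)
c = 14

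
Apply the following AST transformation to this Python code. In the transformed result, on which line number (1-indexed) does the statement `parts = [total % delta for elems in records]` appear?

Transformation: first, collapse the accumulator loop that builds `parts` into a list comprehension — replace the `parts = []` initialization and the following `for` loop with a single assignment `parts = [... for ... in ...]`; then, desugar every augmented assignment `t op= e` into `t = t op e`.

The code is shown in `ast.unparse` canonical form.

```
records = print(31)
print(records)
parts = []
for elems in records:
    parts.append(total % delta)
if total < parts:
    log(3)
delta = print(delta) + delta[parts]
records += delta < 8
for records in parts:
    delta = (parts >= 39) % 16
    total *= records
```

3

Transformed code:
records = print(31)
print(records)
parts = [total % delta for elems in records]
if total < parts:
    log(3)
delta = print(delta) + delta[parts]
records = records + (delta < 8)
for records in parts:
    delta = (parts >= 39) % 16
    total = total * records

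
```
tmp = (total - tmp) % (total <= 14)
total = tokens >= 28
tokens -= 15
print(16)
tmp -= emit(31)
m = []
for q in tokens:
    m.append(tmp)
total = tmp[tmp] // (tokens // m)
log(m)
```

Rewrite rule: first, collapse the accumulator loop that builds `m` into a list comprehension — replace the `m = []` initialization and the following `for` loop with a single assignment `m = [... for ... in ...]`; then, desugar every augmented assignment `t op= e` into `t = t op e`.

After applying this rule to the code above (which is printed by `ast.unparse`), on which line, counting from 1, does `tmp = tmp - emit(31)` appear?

Transformed code:
tmp = (total - tmp) % (total <= 14)
total = tokens >= 28
tokens = tokens - 15
print(16)
tmp = tmp - emit(31)
m = [tmp for q in tokens]
total = tmp[tmp] // (tokens // m)
log(m)

5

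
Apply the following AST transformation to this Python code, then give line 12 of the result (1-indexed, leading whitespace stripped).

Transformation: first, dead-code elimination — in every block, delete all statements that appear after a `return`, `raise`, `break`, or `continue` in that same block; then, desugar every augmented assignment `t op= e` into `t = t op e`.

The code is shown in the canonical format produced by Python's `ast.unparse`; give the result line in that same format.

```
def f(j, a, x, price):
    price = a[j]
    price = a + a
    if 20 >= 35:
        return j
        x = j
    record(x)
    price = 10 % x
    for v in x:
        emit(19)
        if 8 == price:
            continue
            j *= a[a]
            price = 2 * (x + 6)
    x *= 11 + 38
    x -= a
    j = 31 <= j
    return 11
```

x = x * (11 + 38)

Transformed code:
def f(j, a, x, price):
    price = a[j]
    price = a + a
    if 20 >= 35:
        return j
    record(x)
    price = 10 % x
    for v in x:
        emit(19)
        if 8 == price:
            continue
    x = x * (11 + 38)
    x = x - a
    j = 31 <= j
    return 11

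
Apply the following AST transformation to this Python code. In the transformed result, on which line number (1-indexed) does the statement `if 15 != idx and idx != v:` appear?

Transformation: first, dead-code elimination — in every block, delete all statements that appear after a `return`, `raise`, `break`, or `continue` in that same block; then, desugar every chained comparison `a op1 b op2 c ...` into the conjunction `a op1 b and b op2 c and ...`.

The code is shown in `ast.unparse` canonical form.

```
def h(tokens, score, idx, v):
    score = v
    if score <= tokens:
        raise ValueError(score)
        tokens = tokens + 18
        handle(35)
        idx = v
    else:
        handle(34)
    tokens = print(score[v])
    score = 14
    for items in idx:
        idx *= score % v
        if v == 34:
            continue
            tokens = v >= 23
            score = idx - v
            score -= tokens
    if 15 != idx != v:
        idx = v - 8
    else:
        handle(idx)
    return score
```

Transformed code:
def h(tokens, score, idx, v):
    score = v
    if score <= tokens:
        raise ValueError(score)
    else:
        handle(34)
    tokens = print(score[v])
    score = 14
    for items in idx:
        idx *= score % v
        if v == 34:
            continue
    if 15 != idx and idx != v:
        idx = v - 8
    else:
        handle(idx)
    return score

13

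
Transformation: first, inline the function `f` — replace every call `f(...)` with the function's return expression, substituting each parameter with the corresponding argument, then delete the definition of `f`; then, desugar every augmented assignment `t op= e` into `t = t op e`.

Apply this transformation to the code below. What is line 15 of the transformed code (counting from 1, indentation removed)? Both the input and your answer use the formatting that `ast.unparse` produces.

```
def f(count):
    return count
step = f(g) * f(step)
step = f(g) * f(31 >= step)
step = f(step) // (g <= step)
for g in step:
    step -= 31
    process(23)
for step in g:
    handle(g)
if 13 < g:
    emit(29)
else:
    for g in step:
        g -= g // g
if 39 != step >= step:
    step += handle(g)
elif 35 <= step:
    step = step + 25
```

Transformed code:
step = g * step
step = g * (31 >= step)
step = step // (g <= step)
for g in step:
    step = step - 31
    process(23)
for step in g:
    handle(g)
if 13 < g:
    emit(29)
else:
    for g in step:
        g = g - g // g
if 39 != step >= step:
    step = step + handle(g)
elif 35 <= step:
    step = step + 25

step = step + handle(g)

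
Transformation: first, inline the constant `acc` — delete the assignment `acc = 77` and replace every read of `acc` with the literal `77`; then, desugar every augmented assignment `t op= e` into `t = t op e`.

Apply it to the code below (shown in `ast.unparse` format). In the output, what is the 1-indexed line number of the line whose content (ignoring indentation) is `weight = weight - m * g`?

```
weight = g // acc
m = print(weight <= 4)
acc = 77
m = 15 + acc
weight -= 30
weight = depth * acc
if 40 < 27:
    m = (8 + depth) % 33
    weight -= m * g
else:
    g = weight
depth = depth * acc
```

8

Transformed code:
weight = g // 77
m = print(weight <= 4)
m = 15 + 77
weight = weight - 30
weight = depth * 77
if 40 < 27:
    m = (8 + depth) % 33
    weight = weight - m * g
else:
    g = weight
depth = depth * 77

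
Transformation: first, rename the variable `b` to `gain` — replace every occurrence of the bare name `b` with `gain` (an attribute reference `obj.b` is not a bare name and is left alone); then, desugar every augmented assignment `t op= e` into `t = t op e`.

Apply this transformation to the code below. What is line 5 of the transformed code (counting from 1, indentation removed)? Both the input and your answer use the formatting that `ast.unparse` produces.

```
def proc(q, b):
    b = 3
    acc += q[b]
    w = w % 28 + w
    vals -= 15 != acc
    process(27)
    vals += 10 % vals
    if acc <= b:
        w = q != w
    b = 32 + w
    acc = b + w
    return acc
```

Transformed code:
def proc(q, gain):
    gain = 3
    acc = acc + q[gain]
    w = w % 28 + w
    vals = vals - (15 != acc)
    process(27)
    vals = vals + 10 % vals
    if acc <= gain:
        w = q != w
    gain = 32 + w
    acc = gain + w
    return acc

vals = vals - (15 != acc)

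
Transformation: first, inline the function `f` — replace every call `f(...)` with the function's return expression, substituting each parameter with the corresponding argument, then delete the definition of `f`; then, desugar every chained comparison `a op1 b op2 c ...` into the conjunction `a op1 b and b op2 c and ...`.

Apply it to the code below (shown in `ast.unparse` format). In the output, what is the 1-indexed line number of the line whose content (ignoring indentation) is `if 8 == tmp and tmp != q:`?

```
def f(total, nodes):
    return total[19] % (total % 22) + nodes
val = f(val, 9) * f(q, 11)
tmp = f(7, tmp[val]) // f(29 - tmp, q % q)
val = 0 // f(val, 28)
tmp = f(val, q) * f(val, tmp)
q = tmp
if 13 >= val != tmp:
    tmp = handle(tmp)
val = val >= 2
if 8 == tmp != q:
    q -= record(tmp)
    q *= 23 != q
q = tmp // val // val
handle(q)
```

Transformed code:
val = (val[19] % (val % 22) + 9) * (q[19] % (q % 22) + 11)
tmp = (7[19] % (7 % 22) + tmp[val]) // ((29 - tmp)[19] % ((29 - tmp) % 22) + q % q)
val = 0 // (val[19] % (val % 22) + 28)
tmp = (val[19] % (val % 22) + q) * (val[19] % (val % 22) + tmp)
q = tmp
if 13 >= val and val != tmp:
    tmp = handle(tmp)
val = val >= 2
if 8 == tmp and tmp != q:
    q -= record(tmp)
    q *= 23 != q
q = tmp // val // val
handle(q)

9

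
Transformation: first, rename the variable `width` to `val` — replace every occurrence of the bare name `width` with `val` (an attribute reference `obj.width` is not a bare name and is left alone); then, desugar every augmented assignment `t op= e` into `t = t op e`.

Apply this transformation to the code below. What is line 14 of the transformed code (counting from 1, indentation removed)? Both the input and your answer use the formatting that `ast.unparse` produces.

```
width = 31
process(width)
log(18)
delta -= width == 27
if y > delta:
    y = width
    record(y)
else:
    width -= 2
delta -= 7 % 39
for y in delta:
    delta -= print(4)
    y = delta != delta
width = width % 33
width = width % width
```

Transformed code:
val = 31
process(val)
log(18)
delta = delta - (val == 27)
if y > delta:
    y = val
    record(y)
else:
    val = val - 2
delta = delta - 7 % 39
for y in delta:
    delta = delta - print(4)
    y = delta != delta
val = val % 33
val = val % val

val = val % 33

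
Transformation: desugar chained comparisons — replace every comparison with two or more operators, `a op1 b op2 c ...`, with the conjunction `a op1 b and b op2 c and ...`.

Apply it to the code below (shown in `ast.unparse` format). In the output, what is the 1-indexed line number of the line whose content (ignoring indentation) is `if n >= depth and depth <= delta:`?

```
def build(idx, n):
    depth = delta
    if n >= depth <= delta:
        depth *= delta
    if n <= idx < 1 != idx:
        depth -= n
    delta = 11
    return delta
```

3

Transformed code:
def build(idx, n):
    depth = delta
    if n >= depth and depth <= delta:
        depth *= delta
    if n <= idx and idx < 1 and (1 != idx):
        depth -= n
    delta = 11
    return delta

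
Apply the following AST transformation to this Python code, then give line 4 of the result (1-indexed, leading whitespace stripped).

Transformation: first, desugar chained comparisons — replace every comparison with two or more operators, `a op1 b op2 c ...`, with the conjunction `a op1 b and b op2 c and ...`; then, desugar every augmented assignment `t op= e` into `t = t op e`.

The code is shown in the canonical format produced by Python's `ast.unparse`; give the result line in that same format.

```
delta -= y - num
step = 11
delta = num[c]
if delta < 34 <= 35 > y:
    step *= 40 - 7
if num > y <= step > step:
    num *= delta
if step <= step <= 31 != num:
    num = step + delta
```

if delta < 34 and 34 <= 35 and (35 > y):

Transformed code:
delta = delta - (y - num)
step = 11
delta = num[c]
if delta < 34 and 34 <= 35 and (35 > y):
    step = step * (40 - 7)
if num > y and y <= step and (step > step):
    num = num * delta
if step <= step and step <= 31 and (31 != num):
    num = step + delta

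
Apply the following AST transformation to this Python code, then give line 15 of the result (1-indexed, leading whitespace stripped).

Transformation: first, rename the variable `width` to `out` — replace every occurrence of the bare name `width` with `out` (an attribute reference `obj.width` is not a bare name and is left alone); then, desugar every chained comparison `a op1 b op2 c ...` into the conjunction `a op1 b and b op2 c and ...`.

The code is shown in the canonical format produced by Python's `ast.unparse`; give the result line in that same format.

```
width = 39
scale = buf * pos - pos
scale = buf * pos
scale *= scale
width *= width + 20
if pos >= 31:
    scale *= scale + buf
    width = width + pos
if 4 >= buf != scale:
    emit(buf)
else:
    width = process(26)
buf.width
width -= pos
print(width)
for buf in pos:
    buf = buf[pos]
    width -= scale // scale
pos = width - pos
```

print(out)

Transformed code:
out = 39
scale = buf * pos - pos
scale = buf * pos
scale *= scale
out *= out + 20
if pos >= 31:
    scale *= scale + buf
    out = out + pos
if 4 >= buf and buf != scale:
    emit(buf)
else:
    out = process(26)
buf.width
out -= pos
print(out)
for buf in pos:
    buf = buf[pos]
    out -= scale // scale
pos = out - pos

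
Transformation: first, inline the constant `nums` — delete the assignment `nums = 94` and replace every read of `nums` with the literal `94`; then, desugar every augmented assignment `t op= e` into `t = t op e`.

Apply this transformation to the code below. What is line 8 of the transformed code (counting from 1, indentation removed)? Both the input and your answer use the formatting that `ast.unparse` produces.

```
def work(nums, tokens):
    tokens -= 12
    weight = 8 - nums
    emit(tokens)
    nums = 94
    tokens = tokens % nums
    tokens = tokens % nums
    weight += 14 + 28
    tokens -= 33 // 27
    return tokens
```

tokens = tokens - 33 // 27

Transformed code:
def work(nums, tokens):
    tokens = tokens - 12
    weight = 8 - 94
    emit(tokens)
    tokens = tokens % 94
    tokens = tokens % 94
    weight = weight + (14 + 28)
    tokens = tokens - 33 // 27
    return tokens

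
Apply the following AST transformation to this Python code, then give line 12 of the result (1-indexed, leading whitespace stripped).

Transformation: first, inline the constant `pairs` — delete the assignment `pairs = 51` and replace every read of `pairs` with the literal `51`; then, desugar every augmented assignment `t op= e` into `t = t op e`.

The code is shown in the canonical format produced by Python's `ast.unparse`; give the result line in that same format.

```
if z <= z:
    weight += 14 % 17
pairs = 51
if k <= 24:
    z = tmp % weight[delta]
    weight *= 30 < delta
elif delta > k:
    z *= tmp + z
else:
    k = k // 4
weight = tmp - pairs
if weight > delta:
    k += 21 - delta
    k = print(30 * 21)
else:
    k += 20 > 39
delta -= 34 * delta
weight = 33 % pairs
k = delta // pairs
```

k = k + (21 - delta)

Transformed code:
if z <= z:
    weight = weight + 14 % 17
if k <= 24:
    z = tmp % weight[delta]
    weight = weight * (30 < delta)
elif delta > k:
    z = z * (tmp + z)
else:
    k = k // 4
weight = tmp - 51
if weight > delta:
    k = k + (21 - delta)
    k = print(30 * 21)
else:
    k = k + (20 > 39)
delta = delta - 34 * delta
weight = 33 % 51
k = delta // 51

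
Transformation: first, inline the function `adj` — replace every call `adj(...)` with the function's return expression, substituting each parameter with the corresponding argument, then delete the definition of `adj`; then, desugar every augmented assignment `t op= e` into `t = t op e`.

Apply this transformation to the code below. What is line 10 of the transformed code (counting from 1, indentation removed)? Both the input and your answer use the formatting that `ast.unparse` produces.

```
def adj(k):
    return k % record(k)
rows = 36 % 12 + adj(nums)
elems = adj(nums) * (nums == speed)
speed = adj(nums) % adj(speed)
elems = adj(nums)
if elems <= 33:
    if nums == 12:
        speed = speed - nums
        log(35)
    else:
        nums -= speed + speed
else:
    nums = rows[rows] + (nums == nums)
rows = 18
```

Transformed code:
rows = 36 % 12 + nums % record(nums)
elems = nums % record(nums) * (nums == speed)
speed = nums % record(nums) % (speed % record(speed))
elems = nums % record(nums)
if elems <= 33:
    if nums == 12:
        speed = speed - nums
        log(35)
    else:
        nums = nums - (speed + speed)
else:
    nums = rows[rows] + (nums == nums)
rows = 18

nums = nums - (speed + speed)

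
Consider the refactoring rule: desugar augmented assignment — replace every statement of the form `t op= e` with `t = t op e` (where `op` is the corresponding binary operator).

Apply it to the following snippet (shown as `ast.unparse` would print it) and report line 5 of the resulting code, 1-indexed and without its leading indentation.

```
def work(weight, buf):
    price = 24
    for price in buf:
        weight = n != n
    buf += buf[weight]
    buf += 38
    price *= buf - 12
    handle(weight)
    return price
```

Transformed code:
def work(weight, buf):
    price = 24
    for price in buf:
        weight = n != n
    buf = buf + buf[weight]
    buf = buf + 38
    price = price * (buf - 12)
    handle(weight)
    return price

buf = buf + buf[weight]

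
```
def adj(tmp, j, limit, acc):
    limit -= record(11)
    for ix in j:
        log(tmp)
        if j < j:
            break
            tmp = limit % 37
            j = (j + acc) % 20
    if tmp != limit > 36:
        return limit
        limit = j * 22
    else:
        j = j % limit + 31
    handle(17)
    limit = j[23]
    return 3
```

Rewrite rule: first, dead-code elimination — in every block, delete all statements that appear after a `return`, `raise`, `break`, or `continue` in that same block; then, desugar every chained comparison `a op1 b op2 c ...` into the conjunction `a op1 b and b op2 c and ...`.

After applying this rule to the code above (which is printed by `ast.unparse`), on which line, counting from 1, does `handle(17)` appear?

Transformed code:
def adj(tmp, j, limit, acc):
    limit -= record(11)
    for ix in j:
        log(tmp)
        if j < j:
            break
    if tmp != limit and limit > 36:
        return limit
    else:
        j = j % limit + 31
    handle(17)
    limit = j[23]
    return 3

11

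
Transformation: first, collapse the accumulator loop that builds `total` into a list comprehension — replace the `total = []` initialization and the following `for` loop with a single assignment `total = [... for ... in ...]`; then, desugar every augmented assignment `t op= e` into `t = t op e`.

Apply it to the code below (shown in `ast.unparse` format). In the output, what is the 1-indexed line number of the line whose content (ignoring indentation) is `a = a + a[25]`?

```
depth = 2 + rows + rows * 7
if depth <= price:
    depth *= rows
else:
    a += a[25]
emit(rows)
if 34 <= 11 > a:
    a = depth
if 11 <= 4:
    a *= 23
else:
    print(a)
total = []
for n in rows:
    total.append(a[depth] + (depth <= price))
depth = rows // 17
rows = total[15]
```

Transformed code:
depth = 2 + rows + rows * 7
if depth <= price:
    depth = depth * rows
else:
    a = a + a[25]
emit(rows)
if 34 <= 11 > a:
    a = depth
if 11 <= 4:
    a = a * 23
else:
    print(a)
total = [a[depth] + (depth <= price) for n in rows]
depth = rows // 17
rows = total[15]

5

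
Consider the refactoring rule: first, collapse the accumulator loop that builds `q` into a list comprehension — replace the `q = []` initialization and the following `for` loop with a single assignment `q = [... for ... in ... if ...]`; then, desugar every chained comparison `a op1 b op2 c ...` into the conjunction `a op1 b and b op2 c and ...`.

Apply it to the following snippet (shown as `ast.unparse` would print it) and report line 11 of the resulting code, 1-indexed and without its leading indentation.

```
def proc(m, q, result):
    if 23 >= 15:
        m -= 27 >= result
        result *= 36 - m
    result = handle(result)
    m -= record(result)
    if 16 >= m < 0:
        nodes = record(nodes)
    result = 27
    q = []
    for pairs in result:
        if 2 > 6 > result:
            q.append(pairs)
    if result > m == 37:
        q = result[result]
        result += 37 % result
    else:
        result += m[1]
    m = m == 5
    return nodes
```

if result > m and m == 37:

Transformed code:
def proc(m, q, result):
    if 23 >= 15:
        m -= 27 >= result
        result *= 36 - m
    result = handle(result)
    m -= record(result)
    if 16 >= m and m < 0:
        nodes = record(nodes)
    result = 27
    q = [pairs for pairs in result if 2 > 6 and 6 > result]
    if result > m and m == 37:
        q = result[result]
        result += 37 % result
    else:
        result += m[1]
    m = m == 5
    return nodes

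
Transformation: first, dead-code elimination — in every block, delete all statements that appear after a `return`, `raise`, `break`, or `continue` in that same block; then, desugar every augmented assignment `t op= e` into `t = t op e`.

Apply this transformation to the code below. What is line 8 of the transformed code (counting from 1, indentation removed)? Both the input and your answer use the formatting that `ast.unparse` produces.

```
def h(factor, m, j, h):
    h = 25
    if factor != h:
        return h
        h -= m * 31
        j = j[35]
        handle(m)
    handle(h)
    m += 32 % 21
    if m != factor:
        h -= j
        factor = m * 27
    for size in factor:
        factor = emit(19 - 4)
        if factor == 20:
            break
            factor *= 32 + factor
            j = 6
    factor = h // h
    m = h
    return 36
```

Transformed code:
def h(factor, m, j, h):
    h = 25
    if factor != h:
        return h
    handle(h)
    m = m + 32 % 21
    if m != factor:
        h = h - j
        factor = m * 27
    for size in factor:
        factor = emit(19 - 4)
        if factor == 20:
            break
    factor = h // h
    m = h
    return 36

h = h - j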